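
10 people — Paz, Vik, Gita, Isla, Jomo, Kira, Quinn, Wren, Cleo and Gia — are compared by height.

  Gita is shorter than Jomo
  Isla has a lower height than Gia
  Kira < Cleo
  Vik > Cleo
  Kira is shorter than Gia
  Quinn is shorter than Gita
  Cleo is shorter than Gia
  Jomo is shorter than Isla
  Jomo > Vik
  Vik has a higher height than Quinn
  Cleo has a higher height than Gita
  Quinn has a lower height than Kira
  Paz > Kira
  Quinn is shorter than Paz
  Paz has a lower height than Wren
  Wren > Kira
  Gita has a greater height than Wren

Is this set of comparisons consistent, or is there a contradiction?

consistent

The single ordering Quinn < Kira < Paz < Wren < Gita < Cleo < Vik < Jomo < Isla < Gia satisfies every listed relation, so no contradiction arises.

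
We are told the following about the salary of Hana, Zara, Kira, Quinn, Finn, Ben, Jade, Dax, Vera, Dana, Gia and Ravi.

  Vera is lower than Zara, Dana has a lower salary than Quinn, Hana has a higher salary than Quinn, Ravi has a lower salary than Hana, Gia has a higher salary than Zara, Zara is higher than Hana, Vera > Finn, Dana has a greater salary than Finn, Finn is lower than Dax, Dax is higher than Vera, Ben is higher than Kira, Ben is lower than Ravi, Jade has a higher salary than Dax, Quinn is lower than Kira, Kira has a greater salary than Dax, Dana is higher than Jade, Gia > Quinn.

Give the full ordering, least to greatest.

Finn < Vera < Dax < Jade < Dana < Quinn < Kira < Ben < Ravi < Hana < Zara < Gia

Each adjacent pair is fixed by a given relation: Finn < Vera; Vera < Dax; Dax < Jade; Jade < Dana; Dana < Quinn; Quinn < Kira; Kira < Ben; Ben < Ravi; Ravi < Hana; Hana < Zara; Zara < Gia. Chaining them end to end gives the full order.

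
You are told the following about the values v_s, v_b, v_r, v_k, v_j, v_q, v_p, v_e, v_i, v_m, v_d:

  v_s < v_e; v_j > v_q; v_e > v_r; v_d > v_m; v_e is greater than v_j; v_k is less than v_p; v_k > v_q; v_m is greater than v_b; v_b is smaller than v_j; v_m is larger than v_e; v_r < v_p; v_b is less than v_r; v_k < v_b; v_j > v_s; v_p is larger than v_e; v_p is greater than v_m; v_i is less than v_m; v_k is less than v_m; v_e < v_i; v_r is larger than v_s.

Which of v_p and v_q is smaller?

Link the given pairs in sequence: v_q < v_k; v_k < v_b; v_b < v_j; v_j < v_e; v_e < v_m; v_m < v_p.
Chaining these gives v_q < v_k < v_b < v_j < v_e < v_m < v_p.
So v_q < v_p; v_q is the smaller of the two.

v_q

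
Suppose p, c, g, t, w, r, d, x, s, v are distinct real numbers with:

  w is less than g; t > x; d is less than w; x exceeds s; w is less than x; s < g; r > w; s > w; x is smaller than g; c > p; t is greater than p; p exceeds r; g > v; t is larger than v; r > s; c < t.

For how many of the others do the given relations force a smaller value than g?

5

The elements the relations force below g are d, v, w, s, x — no chain reaches any other.
That is 5.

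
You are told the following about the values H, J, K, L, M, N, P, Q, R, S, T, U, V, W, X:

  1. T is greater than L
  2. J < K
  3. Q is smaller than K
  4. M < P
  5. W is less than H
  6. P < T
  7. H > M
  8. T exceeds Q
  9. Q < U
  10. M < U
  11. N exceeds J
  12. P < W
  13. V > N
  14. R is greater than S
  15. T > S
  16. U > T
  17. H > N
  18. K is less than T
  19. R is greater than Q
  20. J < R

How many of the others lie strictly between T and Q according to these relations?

1

The relations place Q below T. An element lies strictly between them when it is forced above Q and also forced below T.
Above Q: {K, R, U}. Below T: {L, J, M, P, K, S}.
Intersection: {K} — 1.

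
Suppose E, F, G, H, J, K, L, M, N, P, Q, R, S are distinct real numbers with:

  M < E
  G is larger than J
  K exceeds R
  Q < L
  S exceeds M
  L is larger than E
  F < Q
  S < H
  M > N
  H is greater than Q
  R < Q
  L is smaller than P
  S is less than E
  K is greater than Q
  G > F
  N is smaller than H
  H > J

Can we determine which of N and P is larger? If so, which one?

Link the given pairs in sequence: N < M; M < S; S < E; E < L; L < P.
Chaining these gives N < M < S < E < L < P.
So P is larger.

P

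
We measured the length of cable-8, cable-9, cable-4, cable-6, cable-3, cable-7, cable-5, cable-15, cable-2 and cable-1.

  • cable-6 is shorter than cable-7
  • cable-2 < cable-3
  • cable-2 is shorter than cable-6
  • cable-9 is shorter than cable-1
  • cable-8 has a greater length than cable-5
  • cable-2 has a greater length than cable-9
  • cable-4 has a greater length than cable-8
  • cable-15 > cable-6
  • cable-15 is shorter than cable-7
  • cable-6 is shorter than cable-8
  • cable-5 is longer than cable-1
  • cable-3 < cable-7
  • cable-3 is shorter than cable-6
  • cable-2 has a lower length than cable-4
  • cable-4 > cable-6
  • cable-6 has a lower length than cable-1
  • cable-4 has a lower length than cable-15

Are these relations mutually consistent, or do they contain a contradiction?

The single ordering cable-9 < cable-2 < cable-3 < cable-6 < cable-1 < cable-5 < cable-8 < cable-4 < cable-15 < cable-7 satisfies every listed relation, so no contradiction arises.

consistent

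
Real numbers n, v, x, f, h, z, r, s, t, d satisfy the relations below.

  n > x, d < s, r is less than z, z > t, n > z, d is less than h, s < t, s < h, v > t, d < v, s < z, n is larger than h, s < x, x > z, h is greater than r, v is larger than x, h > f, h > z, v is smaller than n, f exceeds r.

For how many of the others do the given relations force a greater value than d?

The elements the relations force above d are s, t, z, x, v, h, n — no chain reaches any other.
That is 7.

7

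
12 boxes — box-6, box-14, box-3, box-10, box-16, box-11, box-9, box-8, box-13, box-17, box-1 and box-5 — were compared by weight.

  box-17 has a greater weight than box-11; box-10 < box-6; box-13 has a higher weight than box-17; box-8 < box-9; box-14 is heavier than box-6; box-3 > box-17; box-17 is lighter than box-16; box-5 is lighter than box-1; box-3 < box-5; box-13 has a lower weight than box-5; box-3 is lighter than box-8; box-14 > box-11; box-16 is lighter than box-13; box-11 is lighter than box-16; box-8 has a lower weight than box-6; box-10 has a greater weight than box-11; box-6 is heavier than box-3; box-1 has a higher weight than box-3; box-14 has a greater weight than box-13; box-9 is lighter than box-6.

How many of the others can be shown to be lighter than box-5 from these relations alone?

The elements the relations force below box-5 are box-11, box-17, box-16, box-13, box-3 — no chain reaches any other.
That is 5.

5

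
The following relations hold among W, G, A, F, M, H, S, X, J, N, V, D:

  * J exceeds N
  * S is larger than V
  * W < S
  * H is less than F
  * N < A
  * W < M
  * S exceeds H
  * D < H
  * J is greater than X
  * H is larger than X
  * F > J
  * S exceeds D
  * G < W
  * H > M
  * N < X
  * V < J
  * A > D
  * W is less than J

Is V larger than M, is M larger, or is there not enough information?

Following every chain through V: above V we get J, S, F.
M is not reached, and no chain runs the other way from M to V.
So the given relations leave the order of V and M undetermined.

undetermined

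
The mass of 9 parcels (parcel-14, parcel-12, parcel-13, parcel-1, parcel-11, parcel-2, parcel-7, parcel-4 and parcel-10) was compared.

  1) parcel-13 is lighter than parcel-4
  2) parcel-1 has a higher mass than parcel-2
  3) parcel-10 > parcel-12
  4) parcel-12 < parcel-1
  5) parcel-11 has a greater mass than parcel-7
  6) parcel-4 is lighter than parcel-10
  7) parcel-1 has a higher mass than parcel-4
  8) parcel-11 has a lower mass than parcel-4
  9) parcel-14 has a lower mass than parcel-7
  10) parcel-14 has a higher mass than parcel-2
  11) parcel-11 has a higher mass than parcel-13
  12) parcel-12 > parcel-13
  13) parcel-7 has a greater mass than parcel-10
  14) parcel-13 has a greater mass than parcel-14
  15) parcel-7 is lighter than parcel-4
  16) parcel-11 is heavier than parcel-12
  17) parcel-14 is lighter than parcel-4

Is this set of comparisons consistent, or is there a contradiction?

inconsistent

Chaining the given relations yields parcel-10 < parcel-7 < parcel-11 < parcel-4, so parcel-10 < parcel-4. But one relation states parcel-4 < parcel-10. These cannot both hold.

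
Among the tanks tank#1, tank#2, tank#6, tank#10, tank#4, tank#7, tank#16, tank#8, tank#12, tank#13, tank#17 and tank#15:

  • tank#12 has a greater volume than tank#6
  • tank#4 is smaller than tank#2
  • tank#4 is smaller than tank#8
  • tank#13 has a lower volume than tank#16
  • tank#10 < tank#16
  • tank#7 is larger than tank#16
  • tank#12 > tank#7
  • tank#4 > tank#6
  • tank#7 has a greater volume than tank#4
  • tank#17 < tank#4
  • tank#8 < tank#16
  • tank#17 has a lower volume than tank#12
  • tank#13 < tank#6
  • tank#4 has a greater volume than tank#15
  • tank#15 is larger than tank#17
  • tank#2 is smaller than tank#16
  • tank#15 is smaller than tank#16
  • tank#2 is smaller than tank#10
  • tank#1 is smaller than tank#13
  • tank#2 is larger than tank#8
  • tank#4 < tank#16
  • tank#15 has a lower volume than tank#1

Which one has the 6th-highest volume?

tank#8

Chaining the given pairs: tank#17 < tank#15 < tank#1 < tank#13 < tank#6 < tank#4 < tank#8 < tank#2 < tank#10 < tank#16 < tank#7 < tank#12.
Counting 6 from the largest end gives tank#8.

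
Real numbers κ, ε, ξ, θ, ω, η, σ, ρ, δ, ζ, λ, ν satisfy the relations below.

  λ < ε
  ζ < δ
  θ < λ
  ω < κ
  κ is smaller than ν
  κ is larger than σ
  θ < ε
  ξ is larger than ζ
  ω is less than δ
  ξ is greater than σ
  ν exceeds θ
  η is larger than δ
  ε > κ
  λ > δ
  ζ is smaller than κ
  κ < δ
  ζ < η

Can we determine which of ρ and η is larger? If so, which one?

Following every chain through ρ: nothing is chained to ρ.
η is not reached, and no chain runs the other way from η to ρ.
So the given relations leave the order of ρ and η undetermined.

undetermined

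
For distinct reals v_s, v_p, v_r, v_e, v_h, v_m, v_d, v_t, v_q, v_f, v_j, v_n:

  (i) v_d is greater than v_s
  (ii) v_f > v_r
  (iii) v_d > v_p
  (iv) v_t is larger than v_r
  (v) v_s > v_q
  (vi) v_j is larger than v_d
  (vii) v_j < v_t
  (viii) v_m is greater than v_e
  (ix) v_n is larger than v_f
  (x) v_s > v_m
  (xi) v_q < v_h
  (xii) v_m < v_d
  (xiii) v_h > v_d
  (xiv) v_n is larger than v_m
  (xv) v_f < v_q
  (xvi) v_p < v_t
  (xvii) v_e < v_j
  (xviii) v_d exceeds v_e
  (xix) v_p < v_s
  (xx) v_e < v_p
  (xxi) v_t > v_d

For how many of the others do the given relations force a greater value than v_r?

8

The elements the relations force above v_r are v_f, v_q, v_s, v_d, v_j, v_t, v_n, v_h — no chain reaches any other.
That is 8.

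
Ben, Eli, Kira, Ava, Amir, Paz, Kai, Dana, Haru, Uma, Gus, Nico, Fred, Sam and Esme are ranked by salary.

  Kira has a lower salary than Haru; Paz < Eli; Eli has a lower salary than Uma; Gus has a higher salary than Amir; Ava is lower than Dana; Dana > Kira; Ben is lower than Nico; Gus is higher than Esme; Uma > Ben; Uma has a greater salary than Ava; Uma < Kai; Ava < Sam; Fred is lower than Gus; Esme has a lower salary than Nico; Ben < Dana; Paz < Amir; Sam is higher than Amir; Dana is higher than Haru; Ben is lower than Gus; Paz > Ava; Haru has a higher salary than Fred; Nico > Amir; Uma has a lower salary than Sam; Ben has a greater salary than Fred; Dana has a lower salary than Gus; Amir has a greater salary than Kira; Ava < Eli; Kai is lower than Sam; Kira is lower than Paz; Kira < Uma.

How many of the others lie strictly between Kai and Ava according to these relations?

3

Chaining upward from Ava reaches: Paz, Eli, Amir, Uma, Sam, Dana, Nico, Gus.
Chaining downward from Kai reaches: Kira, Fred, Paz, Ben, Eli, Uma.
Strictly between Ava and Kai are those in both lists: Paz, Eli, Uma — 3 elements.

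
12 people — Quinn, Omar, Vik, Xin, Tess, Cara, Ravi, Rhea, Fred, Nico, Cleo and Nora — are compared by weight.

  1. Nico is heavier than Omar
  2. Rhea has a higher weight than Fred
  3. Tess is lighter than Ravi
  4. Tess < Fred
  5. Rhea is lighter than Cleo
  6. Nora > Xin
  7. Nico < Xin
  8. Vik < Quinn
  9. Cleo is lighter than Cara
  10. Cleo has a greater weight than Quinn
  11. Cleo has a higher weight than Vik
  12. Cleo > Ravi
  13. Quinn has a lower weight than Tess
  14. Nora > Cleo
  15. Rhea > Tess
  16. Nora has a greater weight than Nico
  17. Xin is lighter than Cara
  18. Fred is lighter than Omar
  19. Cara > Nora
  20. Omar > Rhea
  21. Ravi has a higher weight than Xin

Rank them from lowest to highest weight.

Vik < Quinn < Tess < Fred < Rhea < Omar < Nico < Xin < Ravi < Cleo < Nora < Cara

Nothing is placed below Vik, so it is least; from there Vik < Quinn; Quinn < Tess; Tess < Fred; Fred < Rhea; Rhea < Omar; Omar < Nico; Nico < Xin; Xin < Ravi; Ravi < Cleo; Cleo < Nora; Nora < Cara, each given directly.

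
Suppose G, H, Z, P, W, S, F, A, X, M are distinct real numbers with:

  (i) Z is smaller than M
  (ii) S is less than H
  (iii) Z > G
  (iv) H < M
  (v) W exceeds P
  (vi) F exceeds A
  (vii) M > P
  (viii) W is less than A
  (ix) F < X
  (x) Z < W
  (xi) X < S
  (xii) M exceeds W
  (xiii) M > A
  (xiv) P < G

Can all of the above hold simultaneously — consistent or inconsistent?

The single ordering P < G < Z < W < A < F < X < S < H < M satisfies every listed relation, so no contradiction arises.

consistent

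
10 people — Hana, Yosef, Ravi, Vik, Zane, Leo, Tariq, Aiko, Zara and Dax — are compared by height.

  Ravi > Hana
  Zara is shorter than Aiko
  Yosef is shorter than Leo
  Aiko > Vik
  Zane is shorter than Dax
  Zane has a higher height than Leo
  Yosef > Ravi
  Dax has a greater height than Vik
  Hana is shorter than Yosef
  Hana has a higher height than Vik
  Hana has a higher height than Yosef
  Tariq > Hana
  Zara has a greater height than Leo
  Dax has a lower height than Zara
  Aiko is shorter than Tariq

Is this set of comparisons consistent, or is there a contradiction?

inconsistent

We have Yosef < Hana stated directly, yet also Hana < Ravi < Yosef by chaining the others — so Hana < Yosef. Contradiction.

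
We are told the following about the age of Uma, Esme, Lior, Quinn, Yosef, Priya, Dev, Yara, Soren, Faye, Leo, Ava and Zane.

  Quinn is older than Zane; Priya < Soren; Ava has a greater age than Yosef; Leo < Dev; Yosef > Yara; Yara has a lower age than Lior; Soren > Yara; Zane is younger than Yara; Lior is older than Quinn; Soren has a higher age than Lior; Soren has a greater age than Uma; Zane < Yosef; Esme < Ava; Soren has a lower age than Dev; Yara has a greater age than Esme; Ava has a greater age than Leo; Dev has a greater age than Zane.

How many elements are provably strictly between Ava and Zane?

Chaining upward from Zane reaches: Yara, Yosef, Quinn, Lior, Soren, Dev.
Chaining downward from Ava reaches: Esme, Yara, Yosef, Leo.
Strictly between Zane and Ava are those in both lists: Yara, Yosef — 2 elements.

2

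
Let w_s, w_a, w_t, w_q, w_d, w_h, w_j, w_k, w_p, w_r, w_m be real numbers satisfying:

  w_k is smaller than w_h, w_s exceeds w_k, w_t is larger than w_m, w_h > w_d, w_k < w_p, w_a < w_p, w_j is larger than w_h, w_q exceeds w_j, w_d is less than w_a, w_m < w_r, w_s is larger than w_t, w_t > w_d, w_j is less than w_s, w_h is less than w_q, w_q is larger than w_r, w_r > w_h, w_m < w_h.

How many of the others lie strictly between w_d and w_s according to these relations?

The relations place w_d below w_s. An element lies strictly between them when it is forced above w_d and also forced below w_s.
Above w_d: {w_a, w_t, w_h, w_r, w_j, w_q, w_p}. Below w_s: {w_m, w_t, w_k, w_h, w_j}.
Intersection: {w_t, w_h, w_j} — 3.

3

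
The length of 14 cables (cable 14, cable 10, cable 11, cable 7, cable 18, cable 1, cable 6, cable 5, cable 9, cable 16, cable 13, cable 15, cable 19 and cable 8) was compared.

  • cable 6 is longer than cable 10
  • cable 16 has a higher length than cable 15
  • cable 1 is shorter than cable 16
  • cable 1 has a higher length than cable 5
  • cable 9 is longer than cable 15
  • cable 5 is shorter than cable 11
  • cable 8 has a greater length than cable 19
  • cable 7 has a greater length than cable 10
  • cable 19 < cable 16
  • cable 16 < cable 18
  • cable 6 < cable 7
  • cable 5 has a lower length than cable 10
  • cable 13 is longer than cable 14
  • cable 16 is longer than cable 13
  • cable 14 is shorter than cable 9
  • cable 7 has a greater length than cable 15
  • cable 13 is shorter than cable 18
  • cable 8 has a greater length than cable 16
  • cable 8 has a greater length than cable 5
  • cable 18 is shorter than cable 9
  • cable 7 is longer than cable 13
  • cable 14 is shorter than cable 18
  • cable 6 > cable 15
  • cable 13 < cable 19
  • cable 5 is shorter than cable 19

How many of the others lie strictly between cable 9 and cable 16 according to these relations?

1

Chaining upward from cable 16 reaches: cable 8, cable 18.
Chaining downward from cable 9 reaches: cable 5, cable 15, cable 14, cable 1, cable 13, cable 19, cable 18.
Strictly between cable 16 and cable 9 are those in both lists: cable 18 — 1 element.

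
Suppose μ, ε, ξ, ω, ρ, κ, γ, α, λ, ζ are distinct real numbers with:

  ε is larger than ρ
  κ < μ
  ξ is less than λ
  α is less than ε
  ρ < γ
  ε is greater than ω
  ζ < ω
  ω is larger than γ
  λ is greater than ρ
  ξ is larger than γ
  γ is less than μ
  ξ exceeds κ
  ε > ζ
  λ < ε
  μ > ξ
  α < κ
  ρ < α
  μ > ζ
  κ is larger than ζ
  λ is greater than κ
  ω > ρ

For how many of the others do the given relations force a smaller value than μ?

6

Directly below μ: γ, ζ, κ, ξ.
One step further: ρ, α (6 so far).
No other element is forced below μ by the given relations, so the count is 6.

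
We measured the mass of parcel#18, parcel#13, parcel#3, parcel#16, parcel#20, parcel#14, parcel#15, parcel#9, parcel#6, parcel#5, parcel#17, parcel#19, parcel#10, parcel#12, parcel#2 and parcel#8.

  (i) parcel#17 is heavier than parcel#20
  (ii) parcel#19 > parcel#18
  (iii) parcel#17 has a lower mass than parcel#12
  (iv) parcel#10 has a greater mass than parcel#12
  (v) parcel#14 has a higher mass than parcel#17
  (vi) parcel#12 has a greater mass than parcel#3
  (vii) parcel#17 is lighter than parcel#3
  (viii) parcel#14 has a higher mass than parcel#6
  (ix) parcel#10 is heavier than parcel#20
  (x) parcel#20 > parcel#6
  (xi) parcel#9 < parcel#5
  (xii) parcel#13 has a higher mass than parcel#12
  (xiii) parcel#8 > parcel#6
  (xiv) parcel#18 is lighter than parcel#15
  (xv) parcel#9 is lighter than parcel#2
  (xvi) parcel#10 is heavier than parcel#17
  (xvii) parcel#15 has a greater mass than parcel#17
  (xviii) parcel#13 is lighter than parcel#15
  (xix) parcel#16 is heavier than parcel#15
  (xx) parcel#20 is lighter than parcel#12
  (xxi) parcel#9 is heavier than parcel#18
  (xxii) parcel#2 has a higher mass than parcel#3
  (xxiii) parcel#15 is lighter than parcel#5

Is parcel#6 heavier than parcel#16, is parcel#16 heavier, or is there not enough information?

The relevant relations are parcel#6 < parcel#20; parcel#20 < parcel#17; parcel#17 < parcel#3; parcel#3 < parcel#12; parcel#12 < parcel#13; parcel#13 < parcel#15; parcel#15 < parcel#16.
Chaining these gives parcel#6 < parcel#20 < parcel#17 < parcel#3 < parcel#12 < parcel#13 < parcel#15 < parcel#16.
So parcel#16 is heavier.

parcel#16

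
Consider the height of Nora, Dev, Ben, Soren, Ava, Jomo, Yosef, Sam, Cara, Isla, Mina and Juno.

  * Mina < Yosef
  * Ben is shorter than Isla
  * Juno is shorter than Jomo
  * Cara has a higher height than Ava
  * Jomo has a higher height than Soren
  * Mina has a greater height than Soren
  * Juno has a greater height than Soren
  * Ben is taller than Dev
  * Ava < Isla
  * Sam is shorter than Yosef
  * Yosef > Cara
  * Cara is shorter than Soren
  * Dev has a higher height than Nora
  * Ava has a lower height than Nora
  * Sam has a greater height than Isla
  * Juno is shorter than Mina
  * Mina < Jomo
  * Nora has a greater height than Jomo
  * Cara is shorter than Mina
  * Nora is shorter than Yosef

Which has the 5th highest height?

Dev

The consecutive relations fix a unique order: Ava < Cara < Soren < Juno < Mina < Jomo < Nora < Dev < Ben < Isla < Sam < Yosef.
Counting 5 from the largest end gives Dev.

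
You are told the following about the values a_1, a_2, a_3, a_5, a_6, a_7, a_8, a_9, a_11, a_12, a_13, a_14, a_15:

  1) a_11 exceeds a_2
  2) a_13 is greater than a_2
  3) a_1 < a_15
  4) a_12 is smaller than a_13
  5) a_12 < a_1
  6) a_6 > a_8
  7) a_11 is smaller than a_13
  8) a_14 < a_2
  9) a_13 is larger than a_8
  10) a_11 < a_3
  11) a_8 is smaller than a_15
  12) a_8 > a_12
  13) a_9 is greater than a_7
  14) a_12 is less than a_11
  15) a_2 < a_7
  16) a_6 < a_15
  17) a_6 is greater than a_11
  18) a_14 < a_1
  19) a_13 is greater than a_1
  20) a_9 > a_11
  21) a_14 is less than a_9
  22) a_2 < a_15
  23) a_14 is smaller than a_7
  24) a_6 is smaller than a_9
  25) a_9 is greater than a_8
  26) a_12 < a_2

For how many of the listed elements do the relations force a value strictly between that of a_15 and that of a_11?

1

The relations place a_11 below a_15. An element lies strictly between them when it is forced above a_11 and also forced below a_15.
Above a_11: {a_3, a_6, a_9, a_13}. Below a_15: {a_14, a_12, a_2, a_8, a_1, a_6}.
Intersection: {a_6} — 1.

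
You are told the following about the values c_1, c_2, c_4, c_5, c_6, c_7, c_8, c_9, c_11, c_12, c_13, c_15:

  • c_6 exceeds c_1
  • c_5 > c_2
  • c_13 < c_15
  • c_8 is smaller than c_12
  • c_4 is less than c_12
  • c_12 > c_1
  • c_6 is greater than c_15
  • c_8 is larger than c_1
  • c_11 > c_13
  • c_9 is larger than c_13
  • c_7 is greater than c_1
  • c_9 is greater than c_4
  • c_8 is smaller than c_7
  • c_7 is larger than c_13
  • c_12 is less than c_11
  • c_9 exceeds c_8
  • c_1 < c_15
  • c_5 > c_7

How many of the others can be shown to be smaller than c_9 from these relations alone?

4

From c_9 the given relations immediately reach c_8, c_13, c_4.
From those, c_1 — 4 in total.
Nothing else is reachable below c_9; 4 in all.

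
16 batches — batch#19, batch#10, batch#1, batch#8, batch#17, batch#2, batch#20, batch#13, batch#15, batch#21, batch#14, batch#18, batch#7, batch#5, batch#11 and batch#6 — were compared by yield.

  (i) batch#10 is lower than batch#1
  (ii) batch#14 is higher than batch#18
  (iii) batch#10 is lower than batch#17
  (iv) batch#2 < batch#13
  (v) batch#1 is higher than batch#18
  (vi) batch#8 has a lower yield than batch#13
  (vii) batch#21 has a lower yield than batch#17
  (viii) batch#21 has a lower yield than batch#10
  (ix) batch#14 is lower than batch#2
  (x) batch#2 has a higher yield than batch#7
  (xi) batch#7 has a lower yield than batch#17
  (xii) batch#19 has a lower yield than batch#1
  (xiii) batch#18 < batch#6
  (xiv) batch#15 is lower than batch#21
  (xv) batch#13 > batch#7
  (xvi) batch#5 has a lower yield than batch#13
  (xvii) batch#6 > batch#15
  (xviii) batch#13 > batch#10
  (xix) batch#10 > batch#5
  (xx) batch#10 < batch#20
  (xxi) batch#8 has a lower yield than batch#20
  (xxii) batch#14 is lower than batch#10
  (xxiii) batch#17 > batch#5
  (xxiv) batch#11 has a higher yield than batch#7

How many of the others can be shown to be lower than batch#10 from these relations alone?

The elements the relations force below batch#10 are batch#18, batch#14, batch#15, batch#5, batch#21 — no chain reaches any other.
That is 5.

5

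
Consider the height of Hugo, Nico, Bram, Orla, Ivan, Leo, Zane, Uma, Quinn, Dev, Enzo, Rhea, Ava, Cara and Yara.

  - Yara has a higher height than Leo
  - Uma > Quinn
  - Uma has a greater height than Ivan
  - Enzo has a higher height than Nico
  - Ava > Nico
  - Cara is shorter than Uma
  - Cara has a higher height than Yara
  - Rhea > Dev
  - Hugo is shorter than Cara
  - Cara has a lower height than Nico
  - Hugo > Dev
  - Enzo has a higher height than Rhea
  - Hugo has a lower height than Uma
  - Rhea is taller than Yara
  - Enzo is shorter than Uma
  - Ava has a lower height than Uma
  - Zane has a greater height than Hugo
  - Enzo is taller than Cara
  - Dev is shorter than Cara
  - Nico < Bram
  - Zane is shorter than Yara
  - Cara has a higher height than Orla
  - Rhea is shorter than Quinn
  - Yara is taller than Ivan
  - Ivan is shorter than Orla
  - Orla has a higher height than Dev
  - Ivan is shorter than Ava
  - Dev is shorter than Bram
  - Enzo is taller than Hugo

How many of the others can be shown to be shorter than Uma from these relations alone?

13

Directly below Uma: Ivan, Hugo, Cara, Ava, Enzo, Quinn.
One step further: Dev, Orla, Yara, Nico, Rhea (11 so far).
One step further: Leo, Zane (13 so far).
Nothing else is reachable below Uma; 13 in all.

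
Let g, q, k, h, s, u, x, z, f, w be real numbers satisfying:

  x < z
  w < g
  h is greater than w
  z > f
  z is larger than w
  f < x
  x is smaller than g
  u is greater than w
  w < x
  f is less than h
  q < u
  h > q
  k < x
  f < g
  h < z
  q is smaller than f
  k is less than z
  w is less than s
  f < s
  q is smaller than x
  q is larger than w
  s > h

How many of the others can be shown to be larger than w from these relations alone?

Directly above w: q, x, h, z, g, s, u.
One step further: f (8 so far).
No other element is forced above w by the given relations, so the count is 8.

8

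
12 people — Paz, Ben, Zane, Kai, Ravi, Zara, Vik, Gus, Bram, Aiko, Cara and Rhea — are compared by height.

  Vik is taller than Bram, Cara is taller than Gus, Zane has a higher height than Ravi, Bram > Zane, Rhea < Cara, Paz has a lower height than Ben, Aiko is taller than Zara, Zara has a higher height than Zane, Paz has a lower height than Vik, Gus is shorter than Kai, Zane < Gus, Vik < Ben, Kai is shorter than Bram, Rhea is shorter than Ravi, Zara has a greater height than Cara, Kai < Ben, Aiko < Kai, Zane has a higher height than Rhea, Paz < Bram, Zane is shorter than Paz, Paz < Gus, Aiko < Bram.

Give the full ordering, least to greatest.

Rhea < Ravi < Zane < Paz < Gus < Cara < Zara < Aiko < Kai < Bram < Vik < Ben

Nothing is placed below Rhea, so it is least; from there Rhea < Ravi; Ravi < Zane; Zane < Paz; Paz < Gus; Gus < Cara; Cara < Zara; Zara < Aiko; Aiko < Kai; Kai < Bram; Bram < Vik; Vik < Ben, each given directly.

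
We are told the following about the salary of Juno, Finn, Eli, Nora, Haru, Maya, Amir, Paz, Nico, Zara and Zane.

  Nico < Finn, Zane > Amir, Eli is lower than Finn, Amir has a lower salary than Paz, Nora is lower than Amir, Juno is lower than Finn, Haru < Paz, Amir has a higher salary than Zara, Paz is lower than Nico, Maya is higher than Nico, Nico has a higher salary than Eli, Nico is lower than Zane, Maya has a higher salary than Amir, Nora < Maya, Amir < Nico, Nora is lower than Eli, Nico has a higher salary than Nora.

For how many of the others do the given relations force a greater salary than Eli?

Directly above Eli: Nico, Finn.
One step further: Maya, Zane (4 so far).
No other element is forced above Eli by the given relations, so the count is 4.

4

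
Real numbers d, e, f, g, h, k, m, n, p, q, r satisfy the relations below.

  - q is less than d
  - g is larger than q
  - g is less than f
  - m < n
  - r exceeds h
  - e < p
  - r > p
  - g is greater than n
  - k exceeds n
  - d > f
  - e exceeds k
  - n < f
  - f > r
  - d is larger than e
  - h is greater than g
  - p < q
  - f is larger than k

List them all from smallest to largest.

m < n < k < e < p < q < g < h < r < f < d

The consecutive links are each given: m < n; n < k; k < e; e < p; p < q; q < g; g < h; h < r; r < f; f < d.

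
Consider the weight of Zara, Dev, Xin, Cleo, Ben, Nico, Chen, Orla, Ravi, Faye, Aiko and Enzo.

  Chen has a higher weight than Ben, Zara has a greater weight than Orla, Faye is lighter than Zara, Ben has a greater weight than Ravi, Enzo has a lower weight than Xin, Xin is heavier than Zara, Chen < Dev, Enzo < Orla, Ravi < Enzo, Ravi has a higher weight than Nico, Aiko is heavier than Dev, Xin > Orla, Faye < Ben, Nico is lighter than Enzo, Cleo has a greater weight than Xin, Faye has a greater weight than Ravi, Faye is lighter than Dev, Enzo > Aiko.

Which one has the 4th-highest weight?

The consecutive relations fix a unique order: Nico < Ravi < Faye < Ben < Chen < Dev < Aiko < Enzo < Orla < Zara < Xin < Cleo.
The 4th largest is Orla.

Orla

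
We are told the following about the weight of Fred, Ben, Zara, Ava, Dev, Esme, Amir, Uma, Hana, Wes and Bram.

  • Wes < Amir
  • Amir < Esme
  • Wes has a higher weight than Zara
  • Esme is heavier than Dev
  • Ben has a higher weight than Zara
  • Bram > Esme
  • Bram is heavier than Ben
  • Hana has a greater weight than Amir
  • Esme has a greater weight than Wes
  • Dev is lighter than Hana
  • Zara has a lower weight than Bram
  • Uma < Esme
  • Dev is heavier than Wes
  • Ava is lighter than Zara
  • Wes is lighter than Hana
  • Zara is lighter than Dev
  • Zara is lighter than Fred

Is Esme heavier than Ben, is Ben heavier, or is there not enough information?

undetermined

Following every chain through Ben: above Ben we get Bram; below Ben we get Ava, Zara.
Esme is not reached, and no chain runs the other way from Esme to Ben.
So the given relations leave the order of Ben and Esme undetermined.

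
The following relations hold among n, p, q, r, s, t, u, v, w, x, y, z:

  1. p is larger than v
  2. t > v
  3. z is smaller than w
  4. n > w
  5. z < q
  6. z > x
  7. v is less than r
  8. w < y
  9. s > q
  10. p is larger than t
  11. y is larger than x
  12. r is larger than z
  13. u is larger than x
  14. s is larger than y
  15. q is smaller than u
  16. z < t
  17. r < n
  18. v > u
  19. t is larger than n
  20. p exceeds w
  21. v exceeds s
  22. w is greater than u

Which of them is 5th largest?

Chaining the given pairs: x < z < q < u < w < y < s < v < r < n < t < p.
Counting 5 from the largest end gives v.

v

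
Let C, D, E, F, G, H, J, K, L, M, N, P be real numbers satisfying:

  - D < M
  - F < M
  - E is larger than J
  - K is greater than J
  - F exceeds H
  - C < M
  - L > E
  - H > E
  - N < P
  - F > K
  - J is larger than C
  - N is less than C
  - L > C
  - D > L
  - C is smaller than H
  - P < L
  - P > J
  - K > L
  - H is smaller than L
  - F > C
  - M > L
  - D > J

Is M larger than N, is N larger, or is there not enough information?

M

N < C and C < H give N < H.
Then H < F extends the chain to F.
Then F < M extends the chain to M.
So M is larger.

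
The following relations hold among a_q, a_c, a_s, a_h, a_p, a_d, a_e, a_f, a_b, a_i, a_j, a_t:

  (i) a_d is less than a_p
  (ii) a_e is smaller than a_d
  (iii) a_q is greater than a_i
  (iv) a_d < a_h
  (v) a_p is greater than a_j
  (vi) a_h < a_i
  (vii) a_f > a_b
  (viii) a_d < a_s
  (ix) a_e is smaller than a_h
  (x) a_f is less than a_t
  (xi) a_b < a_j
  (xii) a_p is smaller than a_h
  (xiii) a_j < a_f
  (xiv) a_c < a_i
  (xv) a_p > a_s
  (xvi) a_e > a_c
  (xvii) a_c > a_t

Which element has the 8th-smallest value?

a_s

The consecutive relations fix a unique order: a_b < a_j < a_f < a_t < a_c < a_e < a_d < a_s < a_p < a_h < a_i < a_q.
Counting 8 from the smallest end gives a_s.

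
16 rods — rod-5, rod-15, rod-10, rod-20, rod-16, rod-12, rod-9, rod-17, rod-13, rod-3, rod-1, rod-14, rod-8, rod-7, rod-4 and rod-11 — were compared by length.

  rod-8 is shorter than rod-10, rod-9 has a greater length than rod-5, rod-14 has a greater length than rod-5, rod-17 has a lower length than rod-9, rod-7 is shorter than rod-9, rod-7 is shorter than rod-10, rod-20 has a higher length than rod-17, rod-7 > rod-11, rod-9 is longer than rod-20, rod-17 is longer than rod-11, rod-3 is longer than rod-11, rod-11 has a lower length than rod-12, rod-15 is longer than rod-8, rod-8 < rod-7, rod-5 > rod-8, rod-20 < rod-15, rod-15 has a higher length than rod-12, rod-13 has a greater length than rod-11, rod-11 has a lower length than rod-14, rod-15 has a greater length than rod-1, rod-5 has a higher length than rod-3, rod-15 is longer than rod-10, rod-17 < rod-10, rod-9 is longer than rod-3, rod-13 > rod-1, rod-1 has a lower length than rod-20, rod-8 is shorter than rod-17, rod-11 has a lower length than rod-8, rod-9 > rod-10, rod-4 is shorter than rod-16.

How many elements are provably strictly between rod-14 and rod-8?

Chaining upward from rod-8 reaches: rod-7, rod-17, rod-20, rod-10, rod-5, rod-9, rod-15.
Chaining downward from rod-14 reaches: rod-11, rod-3, rod-5.
Strictly between rod-8 and rod-14 are those in both lists: rod-5 — 1 element.

1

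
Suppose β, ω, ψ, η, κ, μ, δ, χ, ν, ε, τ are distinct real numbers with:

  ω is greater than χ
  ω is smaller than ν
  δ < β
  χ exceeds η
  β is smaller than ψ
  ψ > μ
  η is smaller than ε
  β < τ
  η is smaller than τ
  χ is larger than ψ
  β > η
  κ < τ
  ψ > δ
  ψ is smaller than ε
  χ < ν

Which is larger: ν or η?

ν

η < β < ψ < χ < ω < ν, by transitivity through β, ψ, χ, ω.
So η < ν; ν is the larger of the two.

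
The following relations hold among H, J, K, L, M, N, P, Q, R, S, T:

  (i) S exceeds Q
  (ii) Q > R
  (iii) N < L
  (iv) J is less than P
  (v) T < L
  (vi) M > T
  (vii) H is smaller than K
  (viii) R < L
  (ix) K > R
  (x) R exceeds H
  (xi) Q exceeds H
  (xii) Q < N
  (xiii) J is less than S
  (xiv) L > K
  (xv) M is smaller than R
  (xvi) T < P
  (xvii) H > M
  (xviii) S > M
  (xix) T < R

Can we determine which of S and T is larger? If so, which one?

S

The relevant relations are T < M; M < H; H < Q; Q < S.
Chaining these gives T < M < H < Q < S.
So S is larger.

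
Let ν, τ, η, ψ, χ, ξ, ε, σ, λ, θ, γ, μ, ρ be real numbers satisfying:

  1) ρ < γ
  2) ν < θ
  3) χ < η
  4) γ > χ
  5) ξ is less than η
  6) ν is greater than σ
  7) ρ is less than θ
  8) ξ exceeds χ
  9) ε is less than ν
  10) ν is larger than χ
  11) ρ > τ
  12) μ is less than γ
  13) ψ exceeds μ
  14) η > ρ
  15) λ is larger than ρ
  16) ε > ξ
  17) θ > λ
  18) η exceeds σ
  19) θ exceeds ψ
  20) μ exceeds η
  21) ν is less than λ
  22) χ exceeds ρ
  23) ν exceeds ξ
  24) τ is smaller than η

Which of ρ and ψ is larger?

The relevant relations are ρ < χ; χ < ξ; ξ < η; η < μ; μ < ψ.
Chaining these gives ρ < χ < ξ < η < μ < ψ.
So ρ < ψ; ψ is the larger of the two.

ψ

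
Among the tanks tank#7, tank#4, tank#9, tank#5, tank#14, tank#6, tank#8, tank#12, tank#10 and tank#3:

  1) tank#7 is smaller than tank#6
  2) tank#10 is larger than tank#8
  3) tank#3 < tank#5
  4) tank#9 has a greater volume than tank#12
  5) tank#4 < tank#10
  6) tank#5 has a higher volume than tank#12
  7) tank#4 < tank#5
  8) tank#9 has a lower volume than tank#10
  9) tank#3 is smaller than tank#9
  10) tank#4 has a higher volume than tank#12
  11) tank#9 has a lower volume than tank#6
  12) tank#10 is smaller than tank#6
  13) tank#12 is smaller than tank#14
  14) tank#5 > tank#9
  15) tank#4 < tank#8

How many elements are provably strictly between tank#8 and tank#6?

Chaining upward from tank#8 reaches: tank#10.
Chaining downward from tank#6 reaches: tank#12, tank#3, tank#9, tank#4, tank#10, tank#7.
Strictly between tank#8 and tank#6 are those in both lists: tank#10 — 1 element.

1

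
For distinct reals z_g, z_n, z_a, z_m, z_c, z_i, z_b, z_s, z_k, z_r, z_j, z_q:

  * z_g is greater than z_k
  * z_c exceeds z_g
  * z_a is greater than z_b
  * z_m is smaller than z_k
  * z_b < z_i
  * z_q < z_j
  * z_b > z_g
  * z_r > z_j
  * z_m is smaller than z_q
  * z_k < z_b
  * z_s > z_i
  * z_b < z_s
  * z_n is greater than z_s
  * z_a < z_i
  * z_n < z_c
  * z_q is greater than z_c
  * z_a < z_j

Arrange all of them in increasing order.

z_m < z_k < z_g < z_b < z_a < z_i < z_s < z_n < z_c < z_q < z_j < z_r

Nothing is placed below z_m, so it is least; from there z_m < z_k; z_k < z_g; z_g < z_b; z_b < z_a; z_a < z_i; z_i < z_s; z_s < z_n; z_n < z_c; z_c < z_q; z_q < z_j; z_j < z_r, each given directly.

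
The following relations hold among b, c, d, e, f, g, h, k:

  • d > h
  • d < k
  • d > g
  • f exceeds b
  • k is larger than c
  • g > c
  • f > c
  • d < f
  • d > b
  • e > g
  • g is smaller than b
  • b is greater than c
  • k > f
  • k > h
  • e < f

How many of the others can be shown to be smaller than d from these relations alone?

The elements the relations force below d are c, g, b, h — no chain reaches any other.
That is 4.

4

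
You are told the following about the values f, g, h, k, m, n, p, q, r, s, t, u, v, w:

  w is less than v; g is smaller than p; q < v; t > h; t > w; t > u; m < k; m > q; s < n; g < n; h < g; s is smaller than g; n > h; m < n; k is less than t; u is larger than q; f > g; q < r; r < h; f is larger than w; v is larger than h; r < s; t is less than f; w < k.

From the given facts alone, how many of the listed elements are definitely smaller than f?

10

From f the given relations immediately reach w, g, t.
From those, u, k, s, h — 7 in total.
From those, q, m, r — 10 in total.
Nothing else is reachable below f; 10 in all.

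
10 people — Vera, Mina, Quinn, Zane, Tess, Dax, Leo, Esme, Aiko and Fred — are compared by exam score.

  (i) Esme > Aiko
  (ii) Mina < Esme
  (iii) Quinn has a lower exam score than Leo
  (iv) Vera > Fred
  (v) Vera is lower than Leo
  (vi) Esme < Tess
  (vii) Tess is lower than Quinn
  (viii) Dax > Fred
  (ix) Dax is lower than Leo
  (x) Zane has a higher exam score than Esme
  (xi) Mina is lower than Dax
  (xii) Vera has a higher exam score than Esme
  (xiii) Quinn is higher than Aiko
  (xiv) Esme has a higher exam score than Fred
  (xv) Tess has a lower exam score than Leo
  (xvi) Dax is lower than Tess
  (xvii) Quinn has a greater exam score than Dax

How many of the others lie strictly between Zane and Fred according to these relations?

The relations place Fred below Zane. An element lies strictly between them when it is forced above Fred and also forced below Zane.
Above Fred: {Esme, Vera, Dax, Tess, Quinn, Leo}. Below Zane: {Mina, Aiko, Esme}.
Intersection: {Esme} — 1.

1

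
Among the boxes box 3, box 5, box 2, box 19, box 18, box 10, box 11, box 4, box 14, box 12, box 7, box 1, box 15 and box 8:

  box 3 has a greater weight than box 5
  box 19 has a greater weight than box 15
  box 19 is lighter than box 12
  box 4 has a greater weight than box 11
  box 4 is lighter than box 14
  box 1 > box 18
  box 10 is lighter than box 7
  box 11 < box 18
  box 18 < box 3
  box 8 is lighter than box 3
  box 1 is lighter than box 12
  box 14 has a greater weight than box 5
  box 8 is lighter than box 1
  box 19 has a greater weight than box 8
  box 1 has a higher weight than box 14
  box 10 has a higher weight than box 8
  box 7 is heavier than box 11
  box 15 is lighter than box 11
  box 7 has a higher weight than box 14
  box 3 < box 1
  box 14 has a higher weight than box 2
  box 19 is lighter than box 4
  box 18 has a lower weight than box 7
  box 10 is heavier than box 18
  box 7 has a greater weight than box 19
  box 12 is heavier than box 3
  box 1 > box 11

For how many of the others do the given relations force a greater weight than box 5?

5

Directly above box 5: box 14, box 3.
One step further: box 7, box 1, box 12 (5 so far).
No other element is forced above box 5 by the given relations, so the count is 5.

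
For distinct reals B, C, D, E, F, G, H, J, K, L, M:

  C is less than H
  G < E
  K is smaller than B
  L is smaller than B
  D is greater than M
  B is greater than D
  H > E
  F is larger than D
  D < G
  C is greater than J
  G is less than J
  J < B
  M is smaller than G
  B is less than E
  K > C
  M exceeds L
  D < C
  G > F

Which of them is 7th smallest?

The consecutive relations fix a unique order: L < M < D < F < G < J < C < K < B < E < H.
The 7th smallest is C.

C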